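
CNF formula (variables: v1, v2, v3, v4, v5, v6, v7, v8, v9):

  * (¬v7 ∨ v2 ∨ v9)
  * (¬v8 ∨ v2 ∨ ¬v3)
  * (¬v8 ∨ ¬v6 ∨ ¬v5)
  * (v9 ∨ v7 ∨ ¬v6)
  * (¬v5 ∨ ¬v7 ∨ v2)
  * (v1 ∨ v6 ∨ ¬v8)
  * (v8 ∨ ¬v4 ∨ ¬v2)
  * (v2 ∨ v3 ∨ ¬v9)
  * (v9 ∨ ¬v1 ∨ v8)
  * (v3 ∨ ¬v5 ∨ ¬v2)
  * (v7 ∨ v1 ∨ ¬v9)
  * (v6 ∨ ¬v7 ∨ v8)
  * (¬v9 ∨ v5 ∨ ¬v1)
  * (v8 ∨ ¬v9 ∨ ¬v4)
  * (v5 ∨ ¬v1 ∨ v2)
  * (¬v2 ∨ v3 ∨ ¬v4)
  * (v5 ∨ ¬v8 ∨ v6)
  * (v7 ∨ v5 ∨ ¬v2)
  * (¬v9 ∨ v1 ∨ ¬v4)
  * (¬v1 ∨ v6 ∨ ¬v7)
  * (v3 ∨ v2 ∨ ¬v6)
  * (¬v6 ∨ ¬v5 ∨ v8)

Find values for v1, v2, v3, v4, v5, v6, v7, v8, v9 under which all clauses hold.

v1=F, v2=T, v3=T, v4=F, v5=T, v6=F, v7=F, v8=F, v9=F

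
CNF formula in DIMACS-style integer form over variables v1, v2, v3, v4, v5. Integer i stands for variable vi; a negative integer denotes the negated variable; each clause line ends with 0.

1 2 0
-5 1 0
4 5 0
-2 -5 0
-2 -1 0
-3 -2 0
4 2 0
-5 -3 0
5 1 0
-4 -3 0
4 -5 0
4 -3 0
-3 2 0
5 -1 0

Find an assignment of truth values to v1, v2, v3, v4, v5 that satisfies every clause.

v1 = T, v2 = F, v3 = F, v4 = T, v5 = T

Pure literal: v3 appears only negated; assign v3 = False.
Set v1 = True and propagate.
  then v2 is forced to False.
  then v4 is forced to True.
  then v5 is forced to True.
Every clause has at least one true literal under this assignment.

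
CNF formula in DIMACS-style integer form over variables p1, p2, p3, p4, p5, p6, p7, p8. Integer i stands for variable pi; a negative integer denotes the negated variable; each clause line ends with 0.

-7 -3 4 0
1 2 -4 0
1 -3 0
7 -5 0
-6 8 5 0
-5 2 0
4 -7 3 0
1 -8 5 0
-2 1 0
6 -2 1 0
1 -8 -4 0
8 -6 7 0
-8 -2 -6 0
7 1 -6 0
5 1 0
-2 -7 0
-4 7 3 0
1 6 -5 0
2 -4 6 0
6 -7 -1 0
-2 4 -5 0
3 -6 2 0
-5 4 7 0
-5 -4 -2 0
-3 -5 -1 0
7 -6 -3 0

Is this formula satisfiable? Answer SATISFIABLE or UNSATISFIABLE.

SATISFIABLE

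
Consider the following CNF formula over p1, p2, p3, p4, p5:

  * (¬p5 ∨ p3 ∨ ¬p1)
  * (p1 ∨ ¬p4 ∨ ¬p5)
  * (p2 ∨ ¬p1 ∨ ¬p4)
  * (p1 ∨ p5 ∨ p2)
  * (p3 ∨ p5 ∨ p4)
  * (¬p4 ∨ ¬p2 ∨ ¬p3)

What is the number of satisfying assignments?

11

Split on p1, then p4.
  p1=1, p4=1: remaining (p2,p3,p5) ∈ {(1,0,0)} — 1.
  p1=1, p4=0: remaining (p2,p3,p5) ∈ {(0,1,0); (0,1,1); (1,1,0); (1,1,1)} — 4.
  p1=0, p4=1: remaining (p2,p3,p5) ∈ {(1,0,0)} — 1.
  p1=0, p4=0: 5 of the 8 assignments to (p2,p3,p5) work.
Total: 1 + 4 + 1 + 5 = 11.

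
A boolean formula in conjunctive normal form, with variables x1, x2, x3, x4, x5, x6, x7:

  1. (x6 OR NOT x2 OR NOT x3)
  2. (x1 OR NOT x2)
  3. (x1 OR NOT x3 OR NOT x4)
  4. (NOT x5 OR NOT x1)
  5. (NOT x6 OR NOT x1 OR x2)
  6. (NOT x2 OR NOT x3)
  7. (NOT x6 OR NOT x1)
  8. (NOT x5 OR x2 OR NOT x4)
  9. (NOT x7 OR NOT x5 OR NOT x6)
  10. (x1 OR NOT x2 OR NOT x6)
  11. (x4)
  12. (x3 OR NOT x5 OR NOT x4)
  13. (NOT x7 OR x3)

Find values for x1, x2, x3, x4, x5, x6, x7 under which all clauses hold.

x1=True  x2=True  x3=False  x4=True  x5=False  x6=False  x7=False

The clause (x4) is unit: x4 must be True.
Pure literal: x5 appears only negated; assign x5 = False.
Pure literal: x7 appears only negated; assign x7 = False.
Set x1 = True and propagate.
  then x6 is forced to False.
The remaining clauses are satisfied by x2 = True, x3 = False.
Every clause has at least one true literal under this assignment.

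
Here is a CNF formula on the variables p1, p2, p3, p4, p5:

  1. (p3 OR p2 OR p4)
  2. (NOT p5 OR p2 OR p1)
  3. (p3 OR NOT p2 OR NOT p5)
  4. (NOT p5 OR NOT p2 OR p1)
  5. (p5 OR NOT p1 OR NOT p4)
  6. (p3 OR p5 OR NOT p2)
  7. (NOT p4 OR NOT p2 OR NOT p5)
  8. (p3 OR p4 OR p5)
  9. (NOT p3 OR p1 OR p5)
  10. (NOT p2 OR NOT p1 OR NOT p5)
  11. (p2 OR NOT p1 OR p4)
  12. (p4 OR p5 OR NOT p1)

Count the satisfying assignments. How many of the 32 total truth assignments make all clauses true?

3

The models are:
  p1=0 p2=0 p3=0 p4=1 p5=0
  p1=1 p2=0 p3=0 p4=1 p5=1
  p1=1 p2=0 p3=1 p4=1 p5=1
Count: 3.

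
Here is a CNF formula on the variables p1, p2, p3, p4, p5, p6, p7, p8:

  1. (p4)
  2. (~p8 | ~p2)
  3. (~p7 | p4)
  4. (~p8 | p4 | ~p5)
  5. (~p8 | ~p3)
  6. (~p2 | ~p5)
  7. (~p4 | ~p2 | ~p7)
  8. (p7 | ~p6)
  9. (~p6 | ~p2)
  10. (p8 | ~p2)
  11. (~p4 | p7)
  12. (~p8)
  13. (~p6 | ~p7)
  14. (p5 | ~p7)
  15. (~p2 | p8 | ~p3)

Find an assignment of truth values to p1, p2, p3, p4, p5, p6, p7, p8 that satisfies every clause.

p1=False, p2=False, p3=True, p4=True, p5=True, p6=False, p7=True, p8=False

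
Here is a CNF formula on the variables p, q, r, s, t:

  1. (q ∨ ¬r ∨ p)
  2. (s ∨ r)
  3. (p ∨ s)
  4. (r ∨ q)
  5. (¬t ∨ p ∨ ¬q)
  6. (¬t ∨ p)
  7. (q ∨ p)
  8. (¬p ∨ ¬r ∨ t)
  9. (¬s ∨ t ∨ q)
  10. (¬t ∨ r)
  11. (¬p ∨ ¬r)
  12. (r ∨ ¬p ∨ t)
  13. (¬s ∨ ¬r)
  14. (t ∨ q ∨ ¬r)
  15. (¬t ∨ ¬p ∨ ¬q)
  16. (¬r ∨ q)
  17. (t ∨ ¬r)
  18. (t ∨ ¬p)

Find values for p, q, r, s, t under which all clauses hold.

p=False  q=True  r=False  s=True  t=False

Branch on p: take p = False.
  then s is forced to True.
  then t is forced to False.
  then q is forced to True.
  then r is forced to False.
Every clause has at least one true literal under this assignment.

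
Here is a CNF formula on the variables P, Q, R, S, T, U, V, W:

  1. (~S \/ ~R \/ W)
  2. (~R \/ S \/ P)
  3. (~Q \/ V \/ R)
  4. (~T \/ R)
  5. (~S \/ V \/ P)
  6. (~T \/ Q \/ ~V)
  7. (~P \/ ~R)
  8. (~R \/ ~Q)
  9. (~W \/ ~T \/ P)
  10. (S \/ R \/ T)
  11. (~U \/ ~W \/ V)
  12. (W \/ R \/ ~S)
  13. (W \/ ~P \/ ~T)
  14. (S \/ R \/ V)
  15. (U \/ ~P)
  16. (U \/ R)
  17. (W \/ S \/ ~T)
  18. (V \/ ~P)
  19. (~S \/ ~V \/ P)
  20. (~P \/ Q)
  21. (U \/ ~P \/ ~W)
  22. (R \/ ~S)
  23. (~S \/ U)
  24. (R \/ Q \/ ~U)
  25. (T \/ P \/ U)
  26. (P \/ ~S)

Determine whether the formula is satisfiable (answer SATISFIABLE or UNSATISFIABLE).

UNSATISFIABLE

P = True:
  propagation gives R=False, T=False, S=True; an empty clause results — contradiction.
P = False:
  propagation gives S=False, R=False, T=False; an empty clause results — contradiction.
Every branch closes, so no satisfying assignment exists.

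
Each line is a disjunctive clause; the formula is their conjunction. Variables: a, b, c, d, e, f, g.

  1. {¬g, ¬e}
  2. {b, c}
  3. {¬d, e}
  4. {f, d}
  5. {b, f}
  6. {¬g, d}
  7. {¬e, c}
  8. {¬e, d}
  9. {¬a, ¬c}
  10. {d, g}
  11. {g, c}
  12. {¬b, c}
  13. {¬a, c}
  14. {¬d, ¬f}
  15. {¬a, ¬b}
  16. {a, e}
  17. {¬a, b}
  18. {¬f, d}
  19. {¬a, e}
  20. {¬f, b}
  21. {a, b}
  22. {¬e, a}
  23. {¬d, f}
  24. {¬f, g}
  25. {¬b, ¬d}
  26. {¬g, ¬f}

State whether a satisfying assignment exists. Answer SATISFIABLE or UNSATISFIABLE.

d = True:
  propagation gives e=True, g=False, c=True, a=False; an empty clause results — contradiction.
d = False:
  propagation gives f=True; an empty clause results — contradiction.
Every branch closes, so no satisfying assignment exists.

UNSATISFIABLE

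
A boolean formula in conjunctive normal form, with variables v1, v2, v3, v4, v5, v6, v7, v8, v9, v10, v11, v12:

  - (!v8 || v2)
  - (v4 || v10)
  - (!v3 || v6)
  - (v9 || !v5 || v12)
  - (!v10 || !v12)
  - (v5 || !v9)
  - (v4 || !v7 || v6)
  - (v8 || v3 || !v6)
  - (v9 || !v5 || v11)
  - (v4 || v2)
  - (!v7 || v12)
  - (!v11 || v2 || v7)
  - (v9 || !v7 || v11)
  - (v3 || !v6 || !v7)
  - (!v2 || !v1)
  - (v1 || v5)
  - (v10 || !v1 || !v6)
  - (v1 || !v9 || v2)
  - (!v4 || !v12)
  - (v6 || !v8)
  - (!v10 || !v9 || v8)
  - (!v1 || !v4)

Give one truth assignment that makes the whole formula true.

v1=False, v2=True, v3=True, v4=False, v5=True, v6=True, v7=False, v8=True, v9=True, v10=True, v11=True, v12=False

Set v1 = False and propagate.
  then v5 is forced to True.
For the remaining variables, v2 = True, v3 = True, v4 = False, v6 = True, v7 = False, v8 = True, v9 = True, v10 = True, v11 = True, v12 = False works.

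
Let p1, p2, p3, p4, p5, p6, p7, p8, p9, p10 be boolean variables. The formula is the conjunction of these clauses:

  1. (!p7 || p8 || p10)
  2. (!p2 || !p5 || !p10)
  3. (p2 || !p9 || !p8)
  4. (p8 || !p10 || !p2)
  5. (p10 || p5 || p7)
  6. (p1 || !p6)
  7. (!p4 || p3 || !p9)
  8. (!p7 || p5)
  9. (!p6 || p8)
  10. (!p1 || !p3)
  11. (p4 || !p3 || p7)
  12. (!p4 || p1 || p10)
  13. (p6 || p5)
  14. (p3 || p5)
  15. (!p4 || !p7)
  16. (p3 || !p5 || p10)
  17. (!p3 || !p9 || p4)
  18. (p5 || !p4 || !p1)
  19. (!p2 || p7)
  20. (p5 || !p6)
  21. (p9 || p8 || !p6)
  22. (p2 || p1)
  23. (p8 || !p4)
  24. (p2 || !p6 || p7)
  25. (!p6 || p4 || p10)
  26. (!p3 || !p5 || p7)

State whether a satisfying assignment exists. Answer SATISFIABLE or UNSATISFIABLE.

SATISFIABLE

Try p1 = True.
  then p3 is forced to False.
  then p5 is forced to True.
  then p10 is forced to True.
  then p2 is forced to False.
Try p4 = False.
Branch on p6: take p6 = False.
The remaining clauses are satisfied by p7 = False, p8 = True, p9 = False.
So p1=True, p2=False, p3=False, p4=False, p5=True, p6=False, p7=False, p8=True, p9=False, p10=True is a satisfying assignment.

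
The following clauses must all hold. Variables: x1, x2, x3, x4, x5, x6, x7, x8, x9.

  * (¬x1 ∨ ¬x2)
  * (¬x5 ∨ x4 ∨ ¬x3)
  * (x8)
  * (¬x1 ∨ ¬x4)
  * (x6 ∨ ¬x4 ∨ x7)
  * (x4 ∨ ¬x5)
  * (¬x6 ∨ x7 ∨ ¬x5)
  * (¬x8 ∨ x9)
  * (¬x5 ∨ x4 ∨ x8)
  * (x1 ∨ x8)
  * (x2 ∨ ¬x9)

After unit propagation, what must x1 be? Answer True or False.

(x8) stands alone — x8 = True.
(x9 ∨ ¬x8): since x8 = True, the clause reduces to (x9). x9 = True.
(x2 ∨ ¬x9) with x9 = True leaves only x2, so x2 = True.
(¬x2 ∨ ¬x1) with x2 = True leaves only ¬x1, so x1 = False.

False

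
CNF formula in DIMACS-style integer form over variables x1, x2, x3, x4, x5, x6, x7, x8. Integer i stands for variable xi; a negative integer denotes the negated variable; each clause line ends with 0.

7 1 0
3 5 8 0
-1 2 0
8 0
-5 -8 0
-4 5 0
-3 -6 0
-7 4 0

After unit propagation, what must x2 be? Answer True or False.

(x8) stands alone — x8 = True.
From (!x5 || !x8) and x8 = True: x5 = False.
From (!x4 || x5) and x5 = False: x4 = False.
From (!x7 || x4) and x4 = False: x7 = False.
(x1 || x7): since x7 = False, the clause reduces to (x1). x1 = True.
In (!x1 || x2), !x1 is now false; x2 must hold, so x2 = True.

True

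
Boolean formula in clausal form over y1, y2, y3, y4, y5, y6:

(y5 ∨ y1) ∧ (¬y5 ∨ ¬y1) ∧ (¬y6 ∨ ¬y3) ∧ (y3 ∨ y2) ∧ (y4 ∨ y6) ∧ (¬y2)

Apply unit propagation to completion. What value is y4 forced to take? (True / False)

True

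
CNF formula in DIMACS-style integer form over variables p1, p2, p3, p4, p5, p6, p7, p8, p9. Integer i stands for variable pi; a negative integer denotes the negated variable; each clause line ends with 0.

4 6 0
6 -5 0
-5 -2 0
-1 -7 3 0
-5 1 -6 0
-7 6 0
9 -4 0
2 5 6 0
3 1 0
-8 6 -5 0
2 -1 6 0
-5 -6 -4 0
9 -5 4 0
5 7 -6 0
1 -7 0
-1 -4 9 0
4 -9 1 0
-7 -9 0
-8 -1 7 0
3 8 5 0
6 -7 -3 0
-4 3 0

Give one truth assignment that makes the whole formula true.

p1=T, p2=F, p3=T, p4=F, p5=F, p6=T, p7=T, p8=T, p9=F

Check each clause:
  1. (p6 ∨ p4) — p6 is true.
  2. (¬p5 ∨ p6) — ¬p5 is true.
  3. (¬p2 ∨ ¬p5) — ¬p5 is true.
  4. (¬p1 ∨ p3 ∨ ¬p7) — p3 is true.
  5. (¬p6 ∨ ¬p5 ∨ p1) — p1 is true.
  6. (p6 ∨ ¬p7) — p6 is true.
  7. (p9 ∨ ¬p4) — ¬p4 is true.
  8. (p2 ∨ p6 ∨ p5) — p6 is true.
  9. (p1 ∨ p3) — p1 is true.
  10. (¬p5 ∨ ¬p8 ∨ p6) — ¬p5 is true.
  11. (p2 ∨ ¬p1 ∨ p6) — p6 is true.
  12. (¬p4 ∨ ¬p5 ∨ ¬p6) — ¬p5 is true.
  13. (¬p5 ∨ p4 ∨ p9) — ¬p5 is true.
  14. (p5 ∨ p7 ∨ ¬p6) — p7 is true.
  15. (¬p7 ∨ p1) — p1 is true.
  16. (p9 ∨ ¬p1 ∨ ¬p4) — ¬p4 is true.
  17. (p1 ∨ p4 ∨ ¬p9) — p1 is true.
  18. (¬p9 ∨ ¬p7) — ¬p9 is true.
  19. (p7 ∨ ¬p1 ∨ ¬p8) — p7 is true.
  20. (p8 ∨ p3 ∨ p5) — p8 is true.
  21. (p6 ∨ ¬p3 ∨ ¬p7) — p6 is true.
  22. (p3 ∨ ¬p4) — p3 is true.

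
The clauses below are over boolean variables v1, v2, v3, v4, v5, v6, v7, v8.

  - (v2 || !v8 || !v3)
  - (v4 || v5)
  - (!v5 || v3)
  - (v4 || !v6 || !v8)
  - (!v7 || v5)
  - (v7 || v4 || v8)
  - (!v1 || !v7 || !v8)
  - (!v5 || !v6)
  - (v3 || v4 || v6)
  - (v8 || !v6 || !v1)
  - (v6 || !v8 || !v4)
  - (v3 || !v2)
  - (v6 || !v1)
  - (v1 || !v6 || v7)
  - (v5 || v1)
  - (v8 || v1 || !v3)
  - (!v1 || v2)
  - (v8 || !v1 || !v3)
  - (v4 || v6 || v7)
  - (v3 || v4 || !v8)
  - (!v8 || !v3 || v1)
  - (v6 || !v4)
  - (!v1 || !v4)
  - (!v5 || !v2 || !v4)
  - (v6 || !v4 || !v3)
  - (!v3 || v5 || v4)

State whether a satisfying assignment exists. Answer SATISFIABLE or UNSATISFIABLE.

UNSATISFIABLE

v4 = True:
  propagation gives v6=True, v5=False, v7=False, v1=True; an empty clause results — contradiction.
v4 = False:
  propagation gives v5=True, v3=True, v6=False, v1=False; an empty clause results — contradiction.
Every branch closes, so no satisfying assignment exists.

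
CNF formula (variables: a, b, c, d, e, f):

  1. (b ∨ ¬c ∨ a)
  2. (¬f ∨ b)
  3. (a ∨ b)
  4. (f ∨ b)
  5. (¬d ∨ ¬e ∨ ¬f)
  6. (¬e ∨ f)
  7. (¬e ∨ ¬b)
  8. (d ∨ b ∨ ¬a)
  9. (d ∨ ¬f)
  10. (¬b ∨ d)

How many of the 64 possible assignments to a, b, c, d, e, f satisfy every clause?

8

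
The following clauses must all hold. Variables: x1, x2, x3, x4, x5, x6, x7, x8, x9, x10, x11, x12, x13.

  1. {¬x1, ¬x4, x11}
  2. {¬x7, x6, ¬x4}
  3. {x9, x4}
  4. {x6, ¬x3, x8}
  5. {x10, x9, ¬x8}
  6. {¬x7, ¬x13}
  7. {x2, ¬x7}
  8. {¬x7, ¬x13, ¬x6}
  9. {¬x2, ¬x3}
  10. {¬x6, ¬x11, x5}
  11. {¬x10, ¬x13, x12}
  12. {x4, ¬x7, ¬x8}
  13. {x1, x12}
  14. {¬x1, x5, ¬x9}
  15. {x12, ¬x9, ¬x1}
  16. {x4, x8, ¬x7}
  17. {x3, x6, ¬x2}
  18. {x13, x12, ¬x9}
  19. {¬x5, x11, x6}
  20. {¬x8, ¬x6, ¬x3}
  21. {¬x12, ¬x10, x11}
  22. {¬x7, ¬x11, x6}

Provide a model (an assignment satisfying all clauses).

x1=F  x2=F  x3=F  x4=T  x5=F  x6=F  x7=F  x8=T  x9=T  x10=F  x11=T  x12=T  x13=T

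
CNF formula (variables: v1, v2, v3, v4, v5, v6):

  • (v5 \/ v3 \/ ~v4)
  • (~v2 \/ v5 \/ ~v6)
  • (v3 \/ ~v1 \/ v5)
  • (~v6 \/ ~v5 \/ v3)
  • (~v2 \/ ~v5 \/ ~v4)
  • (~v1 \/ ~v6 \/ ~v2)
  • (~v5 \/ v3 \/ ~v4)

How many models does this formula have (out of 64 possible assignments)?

30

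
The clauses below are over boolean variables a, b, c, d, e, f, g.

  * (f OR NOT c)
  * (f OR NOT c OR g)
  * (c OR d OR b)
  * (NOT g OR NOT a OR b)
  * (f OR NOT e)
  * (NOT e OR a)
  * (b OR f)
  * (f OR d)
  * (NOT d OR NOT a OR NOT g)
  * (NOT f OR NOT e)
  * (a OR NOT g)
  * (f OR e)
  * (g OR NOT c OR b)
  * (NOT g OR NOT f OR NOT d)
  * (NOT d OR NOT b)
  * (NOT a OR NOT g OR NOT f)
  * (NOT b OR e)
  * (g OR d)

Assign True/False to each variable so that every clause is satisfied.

a=1, b=0, c=0, d=1, e=0, f=1, g=0

Check each clause:
  1. (f OR NOT c) — NOT c is true.
  2. (f OR g OR NOT c) — NOT c is true.
  3. (c OR d OR b) — d is true.
  4. (NOT a OR b OR NOT g) — NOT g is true.
  5. (NOT e OR f) — NOT e is true.
  6. (NOT e OR a) — a is true.
  7. (b OR f) — f is true.
  8. (f OR d) — d is true.
  9. (NOT a OR NOT g OR NOT d) — NOT g is true.
  10. (NOT e OR NOT f) — NOT e is true.
  11. (a OR NOT g) — a is true.
  12. (f OR e) — f is true.
  13. (g OR b OR NOT c) — NOT c is true.
  14. (NOT f OR NOT g OR NOT d) — NOT g is true.
  15. (NOT b OR NOT d) — NOT b is true.
  16. (NOT f OR NOT a OR NOT g) — NOT g is true.
  17. (e OR NOT b) — NOT b is true.
  18. (g OR d) — d is true.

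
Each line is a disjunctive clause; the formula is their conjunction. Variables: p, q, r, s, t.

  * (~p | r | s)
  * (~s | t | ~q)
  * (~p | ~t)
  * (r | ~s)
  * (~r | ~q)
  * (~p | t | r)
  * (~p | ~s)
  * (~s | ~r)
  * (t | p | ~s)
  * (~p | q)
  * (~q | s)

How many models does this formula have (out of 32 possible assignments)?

Satisfying assignments:
  p=F q=F r=F s=F t=F
  p=F q=F r=F s=F t=T
  p=F q=F r=T s=F t=F
  p=F q=F r=T s=F t=T
That's 4 in total.

4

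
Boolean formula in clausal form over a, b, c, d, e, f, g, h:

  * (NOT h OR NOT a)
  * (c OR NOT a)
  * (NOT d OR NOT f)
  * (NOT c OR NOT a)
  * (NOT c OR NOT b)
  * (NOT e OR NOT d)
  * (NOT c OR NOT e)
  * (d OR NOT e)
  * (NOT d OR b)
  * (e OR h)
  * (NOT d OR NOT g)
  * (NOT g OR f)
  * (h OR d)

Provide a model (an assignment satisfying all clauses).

a=F, b=F, c=T, d=F, e=F, f=F, g=F, h=T

Pure literal: a appears only negated; assign a = False.
g occurs only negated in the remaining clauses — set g = False.
Branch on b: take b = False.
  then d is forced to False.
  then e is forced to False.
  then h is forced to True.
c, f are now unconstrained; take c = True, f = False.
Check each clause:
  1. (NOT a OR NOT h) — NOT a is true.
  2. (c OR NOT a) — c is true.
  3. (NOT d OR NOT f) — NOT f is true.
  4. (NOT c OR NOT a) — NOT a is true.
  5. (NOT c OR NOT b) — NOT b is true.
  6. (NOT e OR NOT d) — NOT e is true.
  7. (NOT c OR NOT e) — NOT e is true.
  8. (d OR NOT e) — NOT e is true.
  9. (b OR NOT d) — NOT d is true.
  10. (e OR h) — h is true.
  11. (NOT g OR NOT d) — NOT g is true.
  12. (NOT g OR f) — NOT g is true.
  13. (h OR d) — h is true.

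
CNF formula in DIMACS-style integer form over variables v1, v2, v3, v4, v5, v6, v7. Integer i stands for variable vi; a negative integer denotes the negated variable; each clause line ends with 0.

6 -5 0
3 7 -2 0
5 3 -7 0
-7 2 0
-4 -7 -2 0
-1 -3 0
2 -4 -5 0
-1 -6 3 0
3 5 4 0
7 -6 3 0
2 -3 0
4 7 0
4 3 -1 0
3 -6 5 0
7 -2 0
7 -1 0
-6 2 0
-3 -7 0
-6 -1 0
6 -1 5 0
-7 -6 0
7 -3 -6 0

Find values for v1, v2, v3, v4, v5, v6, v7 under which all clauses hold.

Pure literal: v1 appears only negated; assign v1 = False.
Try v2 = False.
  then v7 is forced to False.
  then v3 is forced to False.
  then v6 is forced to False.
  then v5 is forced to False.
  then v4 is forced to True.

v1=False, v2=False, v3=False, v4=True, v5=False, v6=False, v7=False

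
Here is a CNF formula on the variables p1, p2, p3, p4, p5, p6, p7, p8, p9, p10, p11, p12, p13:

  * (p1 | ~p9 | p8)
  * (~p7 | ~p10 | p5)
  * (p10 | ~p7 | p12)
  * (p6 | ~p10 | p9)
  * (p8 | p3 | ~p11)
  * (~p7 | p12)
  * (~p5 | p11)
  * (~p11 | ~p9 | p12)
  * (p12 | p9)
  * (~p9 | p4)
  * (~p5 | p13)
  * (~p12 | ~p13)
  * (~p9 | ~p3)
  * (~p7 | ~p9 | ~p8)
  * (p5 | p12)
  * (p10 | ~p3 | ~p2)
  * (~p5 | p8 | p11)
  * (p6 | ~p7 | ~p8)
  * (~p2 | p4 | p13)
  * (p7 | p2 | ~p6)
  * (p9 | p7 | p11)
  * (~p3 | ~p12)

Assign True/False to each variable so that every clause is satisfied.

Pure literal: p4 appears only positively; assign p4 = True.
Branch on p1: take p1 = False.
The remaining clauses are satisfied by p2 = False, p3 = False, p5 = False, p6 = True, p7 = True, p8 = False, p9 = False, p10 = False, p11 = False, p12 = True, p13 = False.
Every clause has at least one true literal under this assignment.

p1=False  p2=False  p3=False  p4=True  p5=False  p6=True  p7=True  p8=False  p9=False  p10=False  p11=False  p12=True  p13=False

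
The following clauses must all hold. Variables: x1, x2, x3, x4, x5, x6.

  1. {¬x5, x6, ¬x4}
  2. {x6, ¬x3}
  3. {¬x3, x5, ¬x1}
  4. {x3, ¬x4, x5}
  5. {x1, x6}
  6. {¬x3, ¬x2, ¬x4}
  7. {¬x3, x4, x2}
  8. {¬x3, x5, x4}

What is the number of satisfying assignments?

Case analysis on x3 and x4:
  x3=1, x4=1: remaining (x1,x2,x5,x6) ∈ {(0,0,0,1); (0,0,1,1); (1,0,1,1)} — 3.
  x3=1, x4=0: remaining (x1,x2,x5,x6) ∈ {(0,1,1,1); (1,1,1,1)} — 2.
  x3=0, x4=1: remaining (x1,x2,x5,x6) ∈ {(0,0,1,1); (0,1,1,1); (1,0,1,1); (1,1,1,1)} — 4.
  x3=0, x4=0: x2, x5 free; 3 ways for (x1,x6) × 2^2 = 12.
Total: 3 + 2 + 4 + 12 = 21.

21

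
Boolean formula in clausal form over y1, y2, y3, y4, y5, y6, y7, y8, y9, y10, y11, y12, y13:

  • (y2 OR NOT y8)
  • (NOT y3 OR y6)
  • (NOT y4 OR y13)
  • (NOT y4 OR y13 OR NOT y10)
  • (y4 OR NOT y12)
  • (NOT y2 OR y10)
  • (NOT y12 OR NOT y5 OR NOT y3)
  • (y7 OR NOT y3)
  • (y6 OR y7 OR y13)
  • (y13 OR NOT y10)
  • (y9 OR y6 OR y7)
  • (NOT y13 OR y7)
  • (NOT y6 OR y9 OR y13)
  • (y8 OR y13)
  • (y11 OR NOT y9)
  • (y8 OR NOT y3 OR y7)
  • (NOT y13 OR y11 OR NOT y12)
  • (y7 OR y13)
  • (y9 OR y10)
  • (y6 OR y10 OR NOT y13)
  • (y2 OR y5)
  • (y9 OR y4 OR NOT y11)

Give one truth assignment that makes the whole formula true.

y1 = True, y2 = True, y3 = False, y4 = False, y5 = True, y6 = False, y7 = True, y8 = False, y9 = False, y10 = True, y11 = False, y12 = False, y13 = True

y3 occurs only negated in the remaining clauses — set y3 = False.
y7 occurs only positively in the remaining clauses — set y7 = True.
Branch on y2: take y2 = True.
  then y10 is forced to True.
  then y13 is forced to True.
Branch on y4: take y4 = False.
  then y12 is forced to False.
For the remaining variables, y1 = True, y5 = True, y6 = False, y8 = False, y9 = False, y11 = False works.
Every clause has at least one true literal under this assignment.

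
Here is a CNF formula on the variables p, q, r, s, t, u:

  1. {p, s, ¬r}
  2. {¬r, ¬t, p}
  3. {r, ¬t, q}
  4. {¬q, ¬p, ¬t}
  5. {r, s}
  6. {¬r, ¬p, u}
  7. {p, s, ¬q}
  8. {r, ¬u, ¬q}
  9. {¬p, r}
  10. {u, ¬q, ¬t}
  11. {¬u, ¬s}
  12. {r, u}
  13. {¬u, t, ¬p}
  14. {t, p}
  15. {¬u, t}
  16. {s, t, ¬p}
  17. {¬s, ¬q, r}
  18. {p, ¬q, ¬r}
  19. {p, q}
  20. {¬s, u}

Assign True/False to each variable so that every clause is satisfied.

p=1  q=0  r=1  s=0  t=1  u=1

Check each clause:
  1. {s, ¬r, p} — p is true.
  2. {p, ¬t, ¬r} — p is true.
  3. {q, ¬t, r} — r is true.
  4. {¬t, ¬q, ¬p} — ¬q is true.
  5. {r, s} — r is true.
  6. {u, ¬r, ¬p} — u is true.
  7. {¬q, p, s} — p is true.
  8. {r, ¬u, ¬q} — r is true.
  9. {¬p, r} — r is true.
  10. {u, ¬t, ¬q} — u is true.
  11. {¬u, ¬s} — ¬s is true.
  12. {u, r} — r is true.
  13. {¬p, t, ¬u} — t is true.
  14. {p, t} — p is true.
  15. {t, ¬u} — t is true.
  16. {¬p, t, s} — t is true.
  17. {¬q, ¬s, r} — r is true.
  18. {p, ¬q, ¬r} — p is true.
  19. {p, q} — p is true.
  20. {u, ¬s} — ¬s is true.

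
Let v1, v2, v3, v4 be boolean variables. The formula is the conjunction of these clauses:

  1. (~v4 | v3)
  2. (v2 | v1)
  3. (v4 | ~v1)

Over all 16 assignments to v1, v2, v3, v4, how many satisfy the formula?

5

Satisfying assignments:
  v1=0 v2=1 v3=0 v4=0
  v1=0 v2=1 v3=1 v4=0
  v1=0 v2=1 v3=1 v4=1
  v1=1 v2=0 v3=1 v4=1
  v1=1 v2=1 v3=1 v4=1
That's 5 in total.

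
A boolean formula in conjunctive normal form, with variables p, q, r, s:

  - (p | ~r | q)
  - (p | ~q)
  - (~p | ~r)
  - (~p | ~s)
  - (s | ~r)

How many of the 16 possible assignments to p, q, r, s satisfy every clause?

Satisfying assignments:
  p=F q=F r=F s=F
  p=F q=F r=F s=T
  p=T q=F r=F s=F
  p=T q=T r=F s=F
That's 4 in total.

4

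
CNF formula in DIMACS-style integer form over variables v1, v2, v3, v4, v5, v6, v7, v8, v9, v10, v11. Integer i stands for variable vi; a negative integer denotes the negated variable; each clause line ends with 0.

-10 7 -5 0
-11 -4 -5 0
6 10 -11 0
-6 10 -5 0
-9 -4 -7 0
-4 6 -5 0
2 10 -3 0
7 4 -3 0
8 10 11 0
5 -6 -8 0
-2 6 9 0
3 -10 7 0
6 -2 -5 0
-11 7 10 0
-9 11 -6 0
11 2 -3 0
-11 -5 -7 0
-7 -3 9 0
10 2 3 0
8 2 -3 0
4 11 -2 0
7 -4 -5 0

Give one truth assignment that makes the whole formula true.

v1 = 0, v2 = 1, v3 = 0, v4 = 0, v5 = 0, v6 = 0, v7 = 1, v8 = 1, v9 = 1, v10 = 1, v11 = 1

Set v2 = True and propagate.
Try v3 = False.
Set v4 = False and propagate.
  then v11 is forced to True.
The remaining clauses are satisfied by v1 = False, v5 = False, v6 = False, v7 = True, v8 = True, v9 = True, v10 = True.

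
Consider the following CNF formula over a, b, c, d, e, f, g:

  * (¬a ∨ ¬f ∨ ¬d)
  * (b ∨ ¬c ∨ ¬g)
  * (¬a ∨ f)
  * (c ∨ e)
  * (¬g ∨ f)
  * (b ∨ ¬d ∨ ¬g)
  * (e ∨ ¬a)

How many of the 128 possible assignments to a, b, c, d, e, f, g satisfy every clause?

38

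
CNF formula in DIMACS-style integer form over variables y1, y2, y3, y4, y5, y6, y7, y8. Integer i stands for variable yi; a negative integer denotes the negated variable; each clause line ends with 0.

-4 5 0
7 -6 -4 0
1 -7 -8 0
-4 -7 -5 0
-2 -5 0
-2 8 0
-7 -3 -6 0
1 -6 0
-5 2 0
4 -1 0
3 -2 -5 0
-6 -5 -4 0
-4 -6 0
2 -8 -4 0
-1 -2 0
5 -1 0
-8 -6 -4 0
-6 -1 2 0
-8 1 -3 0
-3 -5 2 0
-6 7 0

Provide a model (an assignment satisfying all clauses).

y1=F, y2=T, y3=F, y4=F, y5=F, y6=F, y7=F, y8=T

Check each clause:
  1. (y5 || !y4) — !y4 is true.
  2. (!y6 || y7 || !y4) — !y6 is true.
  3. (!y7 || !y8 || y1) — !y7 is true.
  4. (!y4 || !y7 || !y5) — !y7 is true.
  5. (!y5 || !y2) — !y5 is true.
  6. (y8 || !y2) — y8 is true.
  7. (!y7 || !y6 || !y3) — !y7 is true.
  8. (!y6 || y1) — !y6 is true.
  9. (!y5 || y2) — y2 is true.
  10. (!y1 || y4) — !y1 is true.
  11. (!y2 || y3 || !y5) — !y5 is true.
  12. (!y6 || !y5 || !y4) — !y6 is true.
  13. (!y6 || !y4) — !y6 is true.
  14. (!y4 || !y8 || y2) — y2 is true.
  15. (!y1 || !y2) — !y1 is true.
  16. (!y1 || y5) — !y1 is true.
  17. (!y6 || !y8 || !y4) — !y6 is true.
  18. (y2 || !y6 || !y1) — y2 is true.
  19. (!y8 || y1 || !y3) — !y3 is true.
  20. (!y5 || y2 || !y3) — y2 is true.
  21. (y7 || !y6) — !y6 is true.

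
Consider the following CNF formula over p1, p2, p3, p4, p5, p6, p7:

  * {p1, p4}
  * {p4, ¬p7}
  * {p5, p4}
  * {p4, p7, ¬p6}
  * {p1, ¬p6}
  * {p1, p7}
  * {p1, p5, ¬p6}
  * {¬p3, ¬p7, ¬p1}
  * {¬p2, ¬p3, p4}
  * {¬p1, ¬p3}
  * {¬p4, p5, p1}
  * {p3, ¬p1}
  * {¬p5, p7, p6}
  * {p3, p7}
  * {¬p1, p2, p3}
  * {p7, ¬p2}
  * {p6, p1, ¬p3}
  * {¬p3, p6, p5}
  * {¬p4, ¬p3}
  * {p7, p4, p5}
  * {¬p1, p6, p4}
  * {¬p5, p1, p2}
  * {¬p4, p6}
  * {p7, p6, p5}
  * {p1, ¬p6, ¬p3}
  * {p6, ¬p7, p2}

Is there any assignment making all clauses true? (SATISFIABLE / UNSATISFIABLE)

p1 = True:
  propagation gives p3=False; an empty clause results — contradiction.
p1 = False:
  propagation gives p4=True, p6=False; an empty clause results — contradiction.
Every branch closes, so no satisfying assignment exists.

UNSATISFIABLE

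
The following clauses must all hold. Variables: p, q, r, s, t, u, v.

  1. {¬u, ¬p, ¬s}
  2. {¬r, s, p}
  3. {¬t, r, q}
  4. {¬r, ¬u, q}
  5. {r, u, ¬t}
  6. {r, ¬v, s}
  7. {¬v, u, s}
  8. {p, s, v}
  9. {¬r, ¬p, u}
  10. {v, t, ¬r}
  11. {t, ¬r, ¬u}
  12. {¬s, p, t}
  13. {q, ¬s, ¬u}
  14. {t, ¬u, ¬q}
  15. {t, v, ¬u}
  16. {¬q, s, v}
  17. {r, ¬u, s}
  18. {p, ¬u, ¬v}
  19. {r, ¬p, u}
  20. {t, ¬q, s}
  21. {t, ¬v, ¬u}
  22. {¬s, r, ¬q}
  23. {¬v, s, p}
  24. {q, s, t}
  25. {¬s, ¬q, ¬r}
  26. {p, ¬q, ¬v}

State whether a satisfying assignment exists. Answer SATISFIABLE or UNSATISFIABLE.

SATISFIABLE

Set p = True and propagate.
The remaining clauses are satisfied by q = True, r = True, s = False, t = True, u = True, v = True.
So p = 1  q = 1  r = 1  s = 0  t = 1  u = 1  v = 1 is a satisfying assignment.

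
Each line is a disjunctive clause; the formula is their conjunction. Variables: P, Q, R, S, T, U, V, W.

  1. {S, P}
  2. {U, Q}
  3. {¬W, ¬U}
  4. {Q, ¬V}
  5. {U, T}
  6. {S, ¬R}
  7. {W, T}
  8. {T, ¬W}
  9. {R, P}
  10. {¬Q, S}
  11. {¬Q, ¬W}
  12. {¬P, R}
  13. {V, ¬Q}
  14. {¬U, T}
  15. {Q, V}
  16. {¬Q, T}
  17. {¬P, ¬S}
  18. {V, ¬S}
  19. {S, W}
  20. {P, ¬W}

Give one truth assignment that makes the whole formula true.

P = False  Q = True  R = True  S = True  T = True  U = True  V = True  W = False

Pure literal: T appears only positively; assign T = True.
Set P = False and propagate.
  then S is forced to True.
  then R is forced to True.
  then V is forced to True.
  then Q is forced to True.
  then W is forced to False.
U is now unconstrained; take U = True.
Every clause has at least one true literal under this assignment.
Check each clause:
  1. {P, S} — S is true.
  2. {U, Q} — Q is true.
  3. {¬W, ¬U} — ¬W is true.
  4. {¬V, Q} — Q is true.
  5. {U, T} — T is true.
  6. {¬R, S} — S is true.
  7. {W, T} — T is true.
  8. {¬W, T} — ¬W is true.
  9. {R, P} — R is true.
  10. {S, ¬Q} — S is true.
  11. {¬W, ¬Q} — ¬W is true.
  12. {R, ¬P} — R is true.
  13. {¬Q, V} — V is true.
  14. {T, ¬U} — T is true.
  15. {V, Q} — Q is true.
  16. {T, ¬Q} — T is true.
  17. {¬S, ¬P} — ¬P is true.
  18. {V, ¬S} — V is true.
  19. {W, S} — S is true.
  20. {P, ¬W} — ¬W is true.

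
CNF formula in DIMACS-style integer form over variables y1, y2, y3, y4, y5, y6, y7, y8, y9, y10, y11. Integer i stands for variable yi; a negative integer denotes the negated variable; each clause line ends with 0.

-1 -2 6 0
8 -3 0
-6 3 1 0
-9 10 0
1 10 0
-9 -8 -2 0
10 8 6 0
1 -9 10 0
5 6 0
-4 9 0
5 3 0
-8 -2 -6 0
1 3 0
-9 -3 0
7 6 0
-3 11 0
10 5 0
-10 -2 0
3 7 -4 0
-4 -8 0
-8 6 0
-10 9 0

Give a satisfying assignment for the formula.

y1=T, y2=F, y3=F, y4=F, y5=T, y6=T, y7=F, y8=F, y9=T, y10=T, y11=T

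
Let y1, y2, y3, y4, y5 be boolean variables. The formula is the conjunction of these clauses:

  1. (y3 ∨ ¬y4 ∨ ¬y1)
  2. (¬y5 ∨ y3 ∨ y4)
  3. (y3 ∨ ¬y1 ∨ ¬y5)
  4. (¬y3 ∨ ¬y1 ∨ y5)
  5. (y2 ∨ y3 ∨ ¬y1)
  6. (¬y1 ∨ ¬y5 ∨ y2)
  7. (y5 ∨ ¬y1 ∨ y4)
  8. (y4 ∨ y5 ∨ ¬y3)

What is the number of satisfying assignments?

Split on y1, then y3.
  y1=1, y3=1: remaining (y2,y4,y5) ∈ {(1,0,1); (1,1,1)} — 2.
  y1=1, y3=0: a clause becomes empty — 0.
  y1=0, y3=1: y2 free; 3 ways for (y4,y5) × 2^1 = 6.
  y1=0, y3=0: y2 free; 3 ways for (y4,y5) × 2^1 = 6.
Total: 2 + 0 + 6 + 6 = 14.

14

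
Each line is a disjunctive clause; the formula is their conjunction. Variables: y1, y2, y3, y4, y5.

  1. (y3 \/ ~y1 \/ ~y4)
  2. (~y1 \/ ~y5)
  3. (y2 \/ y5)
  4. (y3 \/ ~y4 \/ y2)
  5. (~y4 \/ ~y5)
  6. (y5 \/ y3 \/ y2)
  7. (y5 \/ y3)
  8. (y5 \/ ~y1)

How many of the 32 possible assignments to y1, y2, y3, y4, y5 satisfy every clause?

Satisfying assignments:
  y1=F y2=F y3=F y4=F y5=T
  y1=F y2=F y3=T y4=F y5=T
  y1=F y2=T y3=F y4=F y5=T
  y1=F y2=T y3=T y4=F y5=F
  y1=F y2=T y3=T y4=F y5=T
  y1=F y2=T y3=T y4=T y5=F
Count: 6.

6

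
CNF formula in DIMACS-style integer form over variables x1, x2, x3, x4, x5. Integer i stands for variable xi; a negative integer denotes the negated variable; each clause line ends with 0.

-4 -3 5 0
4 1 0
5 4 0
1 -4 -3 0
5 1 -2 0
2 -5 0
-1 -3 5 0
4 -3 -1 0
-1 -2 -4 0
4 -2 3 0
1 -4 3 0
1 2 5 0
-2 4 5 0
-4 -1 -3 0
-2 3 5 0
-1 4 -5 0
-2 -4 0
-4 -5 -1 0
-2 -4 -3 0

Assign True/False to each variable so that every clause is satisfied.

x1=True, x2=False, x3=False, x4=True, x5=False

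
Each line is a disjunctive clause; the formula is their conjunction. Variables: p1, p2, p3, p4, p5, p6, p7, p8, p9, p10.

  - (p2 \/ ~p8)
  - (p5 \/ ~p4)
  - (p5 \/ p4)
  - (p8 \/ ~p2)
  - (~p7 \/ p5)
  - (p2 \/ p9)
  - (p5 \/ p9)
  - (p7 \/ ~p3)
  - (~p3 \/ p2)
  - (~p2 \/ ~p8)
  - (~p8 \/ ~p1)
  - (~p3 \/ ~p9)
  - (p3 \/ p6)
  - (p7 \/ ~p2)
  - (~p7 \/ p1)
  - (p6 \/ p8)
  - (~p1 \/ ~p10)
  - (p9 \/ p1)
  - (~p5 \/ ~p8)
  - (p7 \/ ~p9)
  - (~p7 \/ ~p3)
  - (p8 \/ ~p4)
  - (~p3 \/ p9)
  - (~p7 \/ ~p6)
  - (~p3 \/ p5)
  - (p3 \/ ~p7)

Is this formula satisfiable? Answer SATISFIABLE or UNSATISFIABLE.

p3 = True:
  propagation gives p7=True; an empty clause results — contradiction.
p3 = False:
  propagation gives p6=True, p7=False, p2=False, p8=False; an empty clause results — contradiction.
Every branch closes, so no satisfying assignment exists.

UNSATISFIABLE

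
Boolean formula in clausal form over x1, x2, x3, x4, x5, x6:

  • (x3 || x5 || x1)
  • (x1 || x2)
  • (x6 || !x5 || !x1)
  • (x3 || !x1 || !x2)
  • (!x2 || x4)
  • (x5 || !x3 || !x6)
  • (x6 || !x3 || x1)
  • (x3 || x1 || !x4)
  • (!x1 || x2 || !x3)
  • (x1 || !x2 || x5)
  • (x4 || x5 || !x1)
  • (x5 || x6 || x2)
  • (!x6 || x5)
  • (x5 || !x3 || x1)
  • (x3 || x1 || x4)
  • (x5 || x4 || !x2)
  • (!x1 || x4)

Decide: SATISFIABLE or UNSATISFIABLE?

SATISFIABLE

Set x1 = True and propagate.
  then x4 is forced to True.
The remaining clauses are satisfied by x2 = True, x3 = True, x5 = True, x6 = True.
So x1 = True  x2 = True  x3 = True  x4 = True  x5 = True  x6 = True is a satisfying assignment.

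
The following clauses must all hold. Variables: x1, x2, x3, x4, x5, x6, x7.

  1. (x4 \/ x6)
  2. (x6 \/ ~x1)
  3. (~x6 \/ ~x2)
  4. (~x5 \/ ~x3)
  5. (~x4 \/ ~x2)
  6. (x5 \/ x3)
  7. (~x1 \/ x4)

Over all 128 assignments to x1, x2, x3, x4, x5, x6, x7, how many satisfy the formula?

16

Split on x4, then x6.
  x4=T, x6=T: x1, x7 free; 2 ways for (x2,x3,x5) × 2^2 = 8.
  x4=T, x6=F: remaining (x1,x2,x3,x5,x7) ∈ {(F,F,F,T,F); (F,F,F,T,T); (F,F,T,F,F); (F,F,T,F,T)} — 4.
  x4=F, x6=T: remaining (x1,x2,x3,x5,x7) ∈ {(F,F,F,T,F); (F,F,F,T,T); (F,F,T,F,F); (F,F,T,F,T)} — 4.
  x4=F, x6=F: a clause becomes empty — 0.
Total: 8 + 4 + 4 + 0 = 16.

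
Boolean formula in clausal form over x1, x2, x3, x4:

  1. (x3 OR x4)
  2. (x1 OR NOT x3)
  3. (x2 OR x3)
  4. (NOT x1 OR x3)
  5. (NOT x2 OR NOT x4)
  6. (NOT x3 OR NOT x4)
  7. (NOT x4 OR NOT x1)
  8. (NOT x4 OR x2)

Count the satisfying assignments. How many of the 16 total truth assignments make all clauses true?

2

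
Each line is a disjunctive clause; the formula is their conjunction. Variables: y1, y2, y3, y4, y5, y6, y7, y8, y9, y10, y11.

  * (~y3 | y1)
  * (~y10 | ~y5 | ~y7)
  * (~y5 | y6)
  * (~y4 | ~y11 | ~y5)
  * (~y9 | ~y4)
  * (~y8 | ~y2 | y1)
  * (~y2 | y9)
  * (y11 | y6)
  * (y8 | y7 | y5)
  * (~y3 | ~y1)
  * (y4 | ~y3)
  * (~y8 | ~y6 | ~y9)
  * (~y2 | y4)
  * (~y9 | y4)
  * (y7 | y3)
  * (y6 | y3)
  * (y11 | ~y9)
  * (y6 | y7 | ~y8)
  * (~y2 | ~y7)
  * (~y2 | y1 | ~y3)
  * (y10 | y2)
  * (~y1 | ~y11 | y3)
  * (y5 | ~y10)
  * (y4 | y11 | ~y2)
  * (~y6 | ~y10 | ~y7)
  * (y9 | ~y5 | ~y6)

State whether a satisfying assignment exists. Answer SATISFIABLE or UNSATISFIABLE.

y2 = True:
  propagation gives y9=True, y4=False; an empty clause results — contradiction.
y2 = False:
  propagation gives y10=True, y5=True, y7=False, y6=True; an empty clause results — contradiction.
Every branch closes, so no satisfying assignment exists.

UNSATISFIABLE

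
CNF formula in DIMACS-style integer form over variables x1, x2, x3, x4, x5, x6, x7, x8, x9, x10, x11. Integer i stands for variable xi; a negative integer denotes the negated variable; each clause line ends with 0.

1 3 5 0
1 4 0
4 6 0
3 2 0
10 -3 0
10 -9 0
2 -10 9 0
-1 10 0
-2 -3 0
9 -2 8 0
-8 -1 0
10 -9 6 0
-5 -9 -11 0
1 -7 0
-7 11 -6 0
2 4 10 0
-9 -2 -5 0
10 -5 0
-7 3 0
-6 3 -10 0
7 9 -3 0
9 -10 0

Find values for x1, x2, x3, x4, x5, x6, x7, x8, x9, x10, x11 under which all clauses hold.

x4 occurs only positively in the remaining clauses — set x4 = True.
Try x1 = False.
  then x7 is forced to False.
The remaining clauses are satisfied by x2 = False, x3 = True, x5 = False, x6 = True, x8 = False, x9 = True, x10 = True, x11 = False.

x1=0  x2=0  x3=1  x4=1  x5=0  x6=1  x7=0  x8=0  x9=1  x10=1  x11=0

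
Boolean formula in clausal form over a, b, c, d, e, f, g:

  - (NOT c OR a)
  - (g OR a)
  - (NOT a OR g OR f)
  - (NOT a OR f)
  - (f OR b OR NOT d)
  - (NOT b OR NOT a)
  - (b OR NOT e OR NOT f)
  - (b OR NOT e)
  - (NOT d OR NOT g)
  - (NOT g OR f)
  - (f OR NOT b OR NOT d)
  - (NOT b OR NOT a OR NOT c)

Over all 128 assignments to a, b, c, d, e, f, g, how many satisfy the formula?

Split on a, then b.
  a=1, b=1: a clause becomes empty — 0.
  a=1, b=0: c free; 3 ways for (d,e,f,g) × 2^1 = 6.
  a=0, b=1: remaining (c,d,e,f,g) ∈ {(0,0,0,1,1); (0,0,1,1,1)} — 2.
  a=0, b=0: remaining (c,d,e,f,g) ∈ {(0,0,0,1,1)} — 1.
Total: 0 + 6 + 2 + 1 = 9.

9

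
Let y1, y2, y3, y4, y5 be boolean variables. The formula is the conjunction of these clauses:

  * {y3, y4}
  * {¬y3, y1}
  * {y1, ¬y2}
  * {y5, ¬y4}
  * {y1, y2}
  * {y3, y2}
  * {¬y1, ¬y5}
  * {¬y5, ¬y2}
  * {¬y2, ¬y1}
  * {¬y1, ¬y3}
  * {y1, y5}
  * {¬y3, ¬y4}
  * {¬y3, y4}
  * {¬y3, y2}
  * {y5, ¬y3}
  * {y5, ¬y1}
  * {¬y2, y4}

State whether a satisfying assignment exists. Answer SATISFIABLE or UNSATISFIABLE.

UNSATISFIABLE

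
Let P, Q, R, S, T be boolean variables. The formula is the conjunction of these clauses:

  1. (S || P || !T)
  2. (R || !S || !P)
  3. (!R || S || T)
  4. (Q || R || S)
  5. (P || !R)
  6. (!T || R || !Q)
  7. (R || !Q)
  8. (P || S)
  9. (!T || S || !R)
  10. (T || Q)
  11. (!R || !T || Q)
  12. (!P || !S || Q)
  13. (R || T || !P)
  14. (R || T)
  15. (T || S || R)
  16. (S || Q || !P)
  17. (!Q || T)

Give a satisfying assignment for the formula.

P = False, Q = False, R = False, S = True, T = True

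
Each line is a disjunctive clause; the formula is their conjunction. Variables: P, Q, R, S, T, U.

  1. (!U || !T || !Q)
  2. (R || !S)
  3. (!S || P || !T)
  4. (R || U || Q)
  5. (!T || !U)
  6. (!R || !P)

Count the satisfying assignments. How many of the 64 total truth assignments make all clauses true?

Split on R, then T.
  R=1, T=1: remaining (P,Q,S,U) ∈ {(0,0,0,0); (0,1,0,0)} — 2.
  R=1, T=0: forces P=0; Q, S, U free → 2^3 = 8.
  R=0, T=1: remaining (P,Q,S,U) ∈ {(0,1,0,0); (1,1,0,0)} — 2.
  R=0, T=0: P free; 3 ways for (Q,S,U) × 2^1 = 6.
Total: 2 + 8 + 2 + 6 = 18.

18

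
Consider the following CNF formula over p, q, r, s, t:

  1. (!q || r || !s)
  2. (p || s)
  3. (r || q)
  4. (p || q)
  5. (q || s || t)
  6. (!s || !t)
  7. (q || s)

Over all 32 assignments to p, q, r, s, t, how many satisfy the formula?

7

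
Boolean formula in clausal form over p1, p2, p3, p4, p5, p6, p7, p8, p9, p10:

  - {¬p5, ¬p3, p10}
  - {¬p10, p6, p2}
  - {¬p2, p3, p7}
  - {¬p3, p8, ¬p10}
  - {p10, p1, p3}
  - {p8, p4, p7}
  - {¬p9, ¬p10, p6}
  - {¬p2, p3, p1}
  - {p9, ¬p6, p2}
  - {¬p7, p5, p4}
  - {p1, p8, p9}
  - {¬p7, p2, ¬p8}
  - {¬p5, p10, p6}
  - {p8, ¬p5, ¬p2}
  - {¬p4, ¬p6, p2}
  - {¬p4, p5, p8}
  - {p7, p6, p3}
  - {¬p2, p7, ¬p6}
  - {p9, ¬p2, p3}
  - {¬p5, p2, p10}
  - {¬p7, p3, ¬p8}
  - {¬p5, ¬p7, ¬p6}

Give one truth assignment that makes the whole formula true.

Try p1 = False.
Try p2 = False.
Try p3 = True.
The remaining clauses are satisfied by p4 = False, p5 = False, p6 = True, p7 = False, p8 = True, p9 = True, p10 = True.
Every clause has at least one true literal under this assignment.
Check each clause:
  1. {¬p3, p10, ¬p5} — p10 is true.
  2. {p6, ¬p10, p2} — p6 is true.
  3. {p7, ¬p2, p3} — p3 is true.
  4. {¬p3, p8, ¬p10} — p8 is true.
  5. {p1, p3, p10} — p10 is true.
  6. {p4, p8, p7} — p8 is true.
  7. {¬p10, ¬p9, p6} — p6 is true.
  8. {p1, ¬p2, p3} — p3 is true.
  9. {p9, ¬p6, p2} — p9 is true.
  10. {p4, p5, ¬p7} — ¬p7 is true.
  11. {p1, p9, p8} — p8 is true.
  12. {¬p7, p2, ¬p8} — ¬p7 is true.
  13. {¬p5, p6, p10} — p10 is true.
  14. {p8, ¬p5, ¬p2} — p8 is true.
  15. {p2, ¬p4, ¬p6} — ¬p4 is true.
  16. {p8, p5, ¬p4} — p8 is true.
  17. {p6, p7, p3} — p3 is true.
  18. {p7, ¬p6, ¬p2} — ¬p2 is true.
  19. {¬p2, p3, p9} — p9 is true.
  20. {p10, ¬p5, p2} — p10 is true.
  21. {¬p7, p3, ¬p8} — ¬p7 is true.
  22. {¬p7, ¬p5, ¬p6} — ¬p7 is true.

p1=False  p2=False  p3=True  p4=False  p5=False  p6=True  p7=False  p8=True  p9=True  p10=True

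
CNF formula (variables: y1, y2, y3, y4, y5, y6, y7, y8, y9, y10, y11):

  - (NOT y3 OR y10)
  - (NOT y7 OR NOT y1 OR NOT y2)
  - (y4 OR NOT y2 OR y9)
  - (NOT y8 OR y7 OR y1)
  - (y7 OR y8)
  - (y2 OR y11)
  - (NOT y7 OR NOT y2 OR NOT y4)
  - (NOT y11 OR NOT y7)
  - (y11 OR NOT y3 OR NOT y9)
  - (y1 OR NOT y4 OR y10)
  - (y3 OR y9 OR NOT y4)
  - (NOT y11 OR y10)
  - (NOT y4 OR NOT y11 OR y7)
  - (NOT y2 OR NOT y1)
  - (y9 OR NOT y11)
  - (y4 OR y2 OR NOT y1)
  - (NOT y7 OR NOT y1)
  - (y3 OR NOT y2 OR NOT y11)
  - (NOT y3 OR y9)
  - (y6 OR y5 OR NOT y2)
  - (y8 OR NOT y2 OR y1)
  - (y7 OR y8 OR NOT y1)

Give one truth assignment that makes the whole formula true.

y1 = False  y2 = True  y3 = False  y4 = False  y5 = True  y6 = False  y7 = True  y8 = True  y9 = True  y10 = False  y11 = False

Pure literal: y5 appears only positively; assign y5 = True.
Branch on y1: take y1 = False.
Try y2 = True.
  then y8 is forced to True.
  then y7 is forced to True.
  then y4 is forced to False.
  then y9 is forced to True.
  then y11 is forced to False.
  then y3 is forced to False.
y6, y10 are now unconstrained; take y6 = False, y10 = False.
Every clause has at least one true literal under this assignment.
Check each clause:
  1. (y10 OR NOT y3) — NOT y3 is true.
  2. (NOT y1 OR NOT y2 OR NOT y7) — NOT y1 is true.
  3. (y4 OR NOT y2 OR y9) — y9 is true.
  4. (NOT y8 OR y1 OR y7) — y7 is true.
  5. (y7 OR y8) — y8 is true.
  6. (y11 OR y2) — y2 is true.
  7. (NOT y4 OR NOT y2 OR NOT y7) — NOT y4 is true.
  8. (NOT y11 OR NOT y7) — NOT y11 is true.
  9. (y11 OR NOT y3 OR NOT y9) — NOT y3 is true.
  10. (y1 OR NOT y4 OR y10) — NOT y4 is true.
  11. (NOT y4 OR y3 OR y9) — y9 is true.
  12. (NOT y11 OR y10) — NOT y11 is true.
  13. (NOT y11 OR NOT y4 OR y7) — NOT y4 is true.
  14. (NOT y2 OR NOT y1) — NOT y1 is true.
  15. (y9 OR NOT y11) — y9 is true.
  16. (y2 OR NOT y1 OR y4) — y2 is true.
  17. (NOT y7 OR NOT y1) — NOT y1 is true.
  18. (NOT y2 OR y3 OR NOT y11) — NOT y11 is true.
  19. (y9 OR NOT y3) — y9 is true.
  20. (y5 OR y6 OR NOT y2) — y5 is true.
  21. (y1 OR y8 OR NOT y2) — y8 is true.
  22. (y7 OR NOT y1 OR y8) — y8 is true.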